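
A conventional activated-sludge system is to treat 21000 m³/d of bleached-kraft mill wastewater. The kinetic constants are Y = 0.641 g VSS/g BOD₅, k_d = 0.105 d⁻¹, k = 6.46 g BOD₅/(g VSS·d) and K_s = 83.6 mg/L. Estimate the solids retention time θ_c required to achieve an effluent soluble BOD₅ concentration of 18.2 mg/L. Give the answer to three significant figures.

At the target effluent, Y k S/(K_s+S) = 0.641×6.46×18.2/101.8 = 0.7403 d⁻¹.
1/θ_c = 0.7403 − 0.105 = 0.6353 d⁻¹, so θ_c = 1.574 d.

θ_c ≈ 1.57 d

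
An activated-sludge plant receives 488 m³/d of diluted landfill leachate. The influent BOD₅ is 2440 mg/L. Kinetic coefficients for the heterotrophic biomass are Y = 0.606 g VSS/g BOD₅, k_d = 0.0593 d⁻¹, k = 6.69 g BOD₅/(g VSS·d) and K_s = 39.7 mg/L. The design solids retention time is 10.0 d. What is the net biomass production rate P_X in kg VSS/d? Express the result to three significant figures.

For a completely mixed reactor with recycle the Lawrence–McCarty relation gives S = K_s·(1 + k_d·θ_c) / [θ_c·(Y·k − k_d) − 1] = 39.7 × (1 + 0.0593 × 10.0) / [10.0 × (0.606 × 6.69 − 0.0593) − 1] = 63.24 / 38.95 = 1.624 mg/L.
Y_obs = Y / (1 + k_d θ_c) = 0.606 / (1 + 0.0593 × 10.0) = 0.606 / 1.593 = 0.3804.
Mass of BOD₅ removed per day: Q(S₀ − S) = 488 × 2438 g/m³ = 1190 kg/d.
Biomass produced: P_X = Y_obs·Q·ΔS = 0.3804 × 1190 ≈ 452.7 kg VSS/d.

P_X ≈ 453 kg VSS/d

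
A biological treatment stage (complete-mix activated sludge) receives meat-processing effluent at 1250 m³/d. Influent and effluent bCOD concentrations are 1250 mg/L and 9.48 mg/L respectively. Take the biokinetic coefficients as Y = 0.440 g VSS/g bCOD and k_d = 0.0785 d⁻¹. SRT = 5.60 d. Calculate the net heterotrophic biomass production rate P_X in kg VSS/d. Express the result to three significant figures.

The observed yield is Y_obs = Y/(1 + k_d·θ_c) = 0.440 / (1 + 0.0785 × 5.60) = 0.440 / 1.440 = 0.3056 g VSS per g bCOD removed.
ΔS = 1250 − 9.48 = 1241 mg/L, so the substrate removal rate is 1250 × 1241/1000 = 1551 kg bCOD/d.
P_X = Y_obs · Q(S₀ − S) = 0.3056 × 1551 = 473.9 kg VSS/d.

P_X ≈ 474 kg VSS/d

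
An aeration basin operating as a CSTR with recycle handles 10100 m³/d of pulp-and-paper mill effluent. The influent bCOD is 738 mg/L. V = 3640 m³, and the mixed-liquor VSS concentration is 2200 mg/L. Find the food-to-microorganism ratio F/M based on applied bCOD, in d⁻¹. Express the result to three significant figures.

F/M ≈ 0.931 d⁻¹

F/M = applied load / biomass = Q·S₀/(V·X) = 10100 × 738 / (3640 × 2200) = 0.9308 d⁻¹.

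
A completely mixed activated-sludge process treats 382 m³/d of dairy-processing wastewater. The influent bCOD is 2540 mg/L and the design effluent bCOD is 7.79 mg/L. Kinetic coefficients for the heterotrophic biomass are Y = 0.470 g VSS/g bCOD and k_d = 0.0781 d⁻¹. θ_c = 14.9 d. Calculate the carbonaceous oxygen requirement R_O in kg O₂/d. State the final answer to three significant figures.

R_O ≈ 669 kg O₂/d

Correct the yield for decay: Y_obs = Y/(1 + k_d θ_c) = 0.470 / (1 + 0.0781 × 14.9) = 0.470 / 2.164 = 0.2172.
ΔS = 2540 − 7.79 = 2532 mg/L, so the substrate removal rate is 382 × 2532/1000 = 967.3 kg bCOD/d.
Net sludge production P_X = 0.2172 × 967.3 = 210.1 kg VSS/d.
R_O = Q·ΔS − 1.42 P_X = 967.3 − 298.4 = 668.9 kg O₂/d.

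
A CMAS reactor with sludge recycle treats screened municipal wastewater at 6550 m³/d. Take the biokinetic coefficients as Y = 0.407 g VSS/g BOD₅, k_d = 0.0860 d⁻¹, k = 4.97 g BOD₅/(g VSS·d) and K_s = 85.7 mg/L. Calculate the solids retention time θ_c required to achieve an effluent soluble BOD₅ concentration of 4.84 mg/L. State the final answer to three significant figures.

At the target effluent, Y k S/(K_s+S) = 0.407×4.97×4.84/90.54 = 0.1081 d⁻¹.
1/θ_c = 0.1081 − 0.0860 = 0.02213 d⁻¹, so θ_c = 45.18 d.

θ_c ≈ 45.2 d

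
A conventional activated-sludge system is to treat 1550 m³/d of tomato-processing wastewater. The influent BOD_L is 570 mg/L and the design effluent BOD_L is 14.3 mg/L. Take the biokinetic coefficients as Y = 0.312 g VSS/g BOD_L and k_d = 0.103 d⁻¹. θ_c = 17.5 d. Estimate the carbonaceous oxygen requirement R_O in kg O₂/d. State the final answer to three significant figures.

R_O ≈ 725 kg O₂/d

The observed yield is Y_obs = Y/(1 + k_d·θ_c) = 0.312 / (1 + 0.103 × 17.5) = 0.312 / 2.803 = 0.1113 g VSS per g BOD_L removed.
Substrate removed = Q·(S₀ − S) = 1550 m³/d × (570 − 14.3) g/m³ = 8.61×10^5 g/d = 861.3 kg/d.
Biomass synthesised: P_X = Y_obs × 861.3 = 95.89 kg VSS/d.
R_O = Q·(S₀ − S) − 1.42·P_X = 861.3 − 1.42 × 95.89 = 725.2 kg O₂/d.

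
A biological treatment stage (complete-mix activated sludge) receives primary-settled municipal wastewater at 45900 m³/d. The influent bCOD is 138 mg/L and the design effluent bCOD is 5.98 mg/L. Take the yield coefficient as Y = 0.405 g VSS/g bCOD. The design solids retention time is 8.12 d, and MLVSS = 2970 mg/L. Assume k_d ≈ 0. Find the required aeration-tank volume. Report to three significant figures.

V ≈ 6710 m³

V·X = Y·Q·ΔS·θ_c gives V = 0.405 × 45900 × (138 − 5.98) × 8.12 / 2970 = 6710 m³.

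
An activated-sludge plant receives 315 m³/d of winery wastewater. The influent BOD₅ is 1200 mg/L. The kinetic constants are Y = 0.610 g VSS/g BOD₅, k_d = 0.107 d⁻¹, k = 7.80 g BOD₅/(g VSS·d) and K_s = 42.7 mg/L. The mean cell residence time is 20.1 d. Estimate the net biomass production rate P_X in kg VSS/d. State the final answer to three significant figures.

P_X ≈ 73.1 kg VSS/d

From the Monod/SRT balance for a CMAS, S = K_s·(1+k_d θ_c)/[θ_c·(Y k − k_d) − 1] = 42.7 × (1 + 0.107 × 20.1) / [20.1 × (0.610 × 7.80 − 0.107) − 1] = 134.5 / 92.49 = 1.455 mg/L.
Y_obs = Y / (1 + k_d θ_c) = 0.610 / (1 + 0.107 × 20.1) = 0.610 / 3.151 = 0.1936.
Q·(S₀ − S) = 315 × (1200 − 1.45) × 10⁻³ = 377.5 kg/d removed.
Biomass produced: P_X = Y_obs·Q·ΔS = 0.1936 × 377.5 ≈ 73.10 kg VSS/d.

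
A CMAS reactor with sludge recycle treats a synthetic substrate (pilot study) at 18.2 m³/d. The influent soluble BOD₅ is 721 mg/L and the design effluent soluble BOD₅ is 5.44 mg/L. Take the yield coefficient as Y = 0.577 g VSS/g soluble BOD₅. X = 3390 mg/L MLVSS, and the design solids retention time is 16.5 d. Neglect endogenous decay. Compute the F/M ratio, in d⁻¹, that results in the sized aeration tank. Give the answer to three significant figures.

Biomass mass balance (decay neglected): V·X = Y·Q·(S₀ − S)·θ_c, so V = 0.577 × 18.2 × (721 − 5.44) × 16.5 / 3390 = 36.57 m³.
F/M = applied load / biomass = Q·S₀/(V·X) = 18.2 × 721 / (36.57 × 3390) = 0.1058 d⁻¹.

F/M ≈ 0.106 d⁻¹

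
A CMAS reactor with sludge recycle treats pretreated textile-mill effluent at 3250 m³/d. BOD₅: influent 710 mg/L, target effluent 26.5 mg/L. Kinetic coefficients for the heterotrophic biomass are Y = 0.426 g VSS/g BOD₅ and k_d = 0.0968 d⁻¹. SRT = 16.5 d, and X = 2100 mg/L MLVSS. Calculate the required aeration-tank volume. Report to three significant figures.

V ≈ 2860 m³

Rearranging the biomass balance for a CMAS with decay, V = Y·Q·ΔS·θ_c / [X·(1+k_d θ_c)] = 0.426 × 3250 × (710 − 26.5) × 16.5 / [2100 × (1 + 0.0968 × 16.5)] = 1.56×10^7 / 5454 = 2863 m³.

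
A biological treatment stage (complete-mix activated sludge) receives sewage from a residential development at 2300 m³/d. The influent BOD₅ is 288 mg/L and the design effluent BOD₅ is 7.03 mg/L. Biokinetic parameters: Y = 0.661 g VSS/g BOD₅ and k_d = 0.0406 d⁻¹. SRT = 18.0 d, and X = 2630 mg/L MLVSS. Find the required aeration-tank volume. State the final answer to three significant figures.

From the SRT design equation V = Y Q (S₀−S) θ_c / [X (1 + k_d θ_c)] = 0.661 × 2300 × (288 − 7.03) × 18.0 / [2630 × (1 + 0.0406 × 18.0)] = 7.69×10^6 / 4552 = 1689 m³.

V ≈ 1690 m³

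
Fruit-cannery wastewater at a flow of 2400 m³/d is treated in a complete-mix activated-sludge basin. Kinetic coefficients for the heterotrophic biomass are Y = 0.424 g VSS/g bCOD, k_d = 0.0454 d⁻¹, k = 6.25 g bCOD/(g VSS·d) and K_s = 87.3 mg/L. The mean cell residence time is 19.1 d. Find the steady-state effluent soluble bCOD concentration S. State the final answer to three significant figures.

S ≈ 3.34 mg/L

Effluent substrate depends only on kinetics and SRT: S = K_s(1 + k_d θ_c) / [θ_c(Yk − k_d) − 1] = 87.3 × (1 + 0.0454 × 19.1) / [19.1 × (0.424 × 6.25 − 0.0454) − 1] = 163.0 / 48.75 = 3.344 mg/L.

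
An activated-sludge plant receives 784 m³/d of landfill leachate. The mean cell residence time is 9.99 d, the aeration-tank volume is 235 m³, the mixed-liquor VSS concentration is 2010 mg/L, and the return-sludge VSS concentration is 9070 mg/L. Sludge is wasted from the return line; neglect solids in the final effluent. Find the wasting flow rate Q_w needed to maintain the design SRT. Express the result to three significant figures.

Wasting from the return line (neglecting effluent solids): Q_w = V·X / (θ_c·X_r) = 235.0 × 2010 / (9.99 × 9070) = 5.213 m³/d.

Q_w ≈ 5.21 m³/d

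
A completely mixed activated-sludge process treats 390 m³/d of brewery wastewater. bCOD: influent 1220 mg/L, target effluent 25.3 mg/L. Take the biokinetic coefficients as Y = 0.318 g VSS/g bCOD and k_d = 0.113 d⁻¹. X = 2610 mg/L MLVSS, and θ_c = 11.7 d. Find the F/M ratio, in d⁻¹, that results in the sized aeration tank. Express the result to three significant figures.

F/M ≈ 0.637 d⁻¹

From the SRT design equation V = Y Q (S₀−S) θ_c / [X (1 + k_d θ_c)] = 0.318 × 390 × (1220 − 25.3) × 11.7 / [2610 × (1 + 0.113 × 11.7)] = 1.73×10^6 / 6061 = 286.0 m³.
F/M = applied load / biomass = Q·S₀/(V·X) = 390 × 1220 / (286.0 × 2610) = 0.6373 d⁻¹.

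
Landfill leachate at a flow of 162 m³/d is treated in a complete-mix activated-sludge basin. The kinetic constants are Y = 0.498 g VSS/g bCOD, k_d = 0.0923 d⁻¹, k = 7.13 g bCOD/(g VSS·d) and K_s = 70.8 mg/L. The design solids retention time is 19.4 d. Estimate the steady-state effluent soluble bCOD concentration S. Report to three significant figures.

S ≈ 2.99 mg/L

Effluent substrate depends only on kinetics and SRT: S = K_s(1 + k_d θ_c) / [θ_c(Yk − k_d) − 1] = 70.8 × (1 + 0.0923 × 19.4) / [19.4 × (0.498 × 7.13 − 0.0923) − 1] = 197.6 / 66.09 = 2.989 mg/L.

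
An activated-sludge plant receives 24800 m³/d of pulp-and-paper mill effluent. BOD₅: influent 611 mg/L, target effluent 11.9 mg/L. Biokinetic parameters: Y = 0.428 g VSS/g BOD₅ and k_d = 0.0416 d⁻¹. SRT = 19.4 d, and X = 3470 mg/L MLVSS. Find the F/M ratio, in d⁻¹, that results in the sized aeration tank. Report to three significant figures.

F/M ≈ 0.222 d⁻¹

Rearranging the biomass balance for a CMAS with decay, V = Y·Q·ΔS·θ_c / [X·(1+k_d θ_c)] = 0.428 × 24800 × (611 − 11.9) × 19.4 / [3470 × (1 + 0.0416 × 19.4)] = 1.23×10^8 / 6270 = 19674 m³.
F/M = applied load / biomass = Q·S₀/(V·X) = 24800 × 611 / (19674 × 3470) = 0.2220 d⁻¹.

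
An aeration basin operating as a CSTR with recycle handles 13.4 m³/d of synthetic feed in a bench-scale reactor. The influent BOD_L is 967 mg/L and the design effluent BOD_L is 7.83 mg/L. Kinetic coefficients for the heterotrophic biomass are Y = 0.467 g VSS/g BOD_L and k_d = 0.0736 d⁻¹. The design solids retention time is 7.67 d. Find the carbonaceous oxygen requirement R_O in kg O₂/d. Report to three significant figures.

R_O ≈ 7.41 kg O₂/d

Correct the yield for decay: Y_obs = Y/(1 + k_d θ_c) = 0.467 / (1 + 0.0736 × 7.67) = 0.467 / 1.565 = 0.2985.
Q·(S₀ − S) = 13.4 × (967 − 7.83) × 10⁻³ = 12.85 kg/d removed.
Biomass synthesised: P_X = Y_obs × 12.85 = 3.837 kg VSS/d.
R_O = Q·(S₀ − S) − 1.42·P_X = 12.85 − 1.42 × 3.837 = 7.405 kg O₂/d.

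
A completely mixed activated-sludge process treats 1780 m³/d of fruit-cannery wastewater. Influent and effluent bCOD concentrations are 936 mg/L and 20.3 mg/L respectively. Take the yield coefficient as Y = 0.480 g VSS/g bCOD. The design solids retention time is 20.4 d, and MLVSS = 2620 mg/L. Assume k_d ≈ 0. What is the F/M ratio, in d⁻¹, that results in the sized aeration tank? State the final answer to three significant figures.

V·X = Y·Q·ΔS·θ_c gives V = 0.480 × 1780 × (936 − 20.3) × 20.4 / 2620 = 6092 m³.
F/M = Q·S₀ / (V·X) = 1780 × 936 / (6092 × 2620) = 0.1044 g bCOD·(g VSS·d)⁻¹.

F/M ≈ 0.104 d⁻¹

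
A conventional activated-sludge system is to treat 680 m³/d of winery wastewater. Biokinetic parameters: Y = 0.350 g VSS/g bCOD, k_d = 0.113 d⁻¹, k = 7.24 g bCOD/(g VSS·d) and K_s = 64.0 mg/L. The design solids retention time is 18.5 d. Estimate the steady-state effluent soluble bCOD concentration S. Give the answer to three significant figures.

S ≈ 4.52 mg/L

For a completely mixed reactor with recycle the Lawrence–McCarty relation gives S = K_s·(1 + k_d·θ_c) / [θ_c·(Y·k − k_d) − 1] = 64.0 × (1 + 0.113 × 18.5) / [18.5 × (0.350 × 7.24 − 0.113) − 1] = 197.8 / 43.79 = 4.517 mg/L.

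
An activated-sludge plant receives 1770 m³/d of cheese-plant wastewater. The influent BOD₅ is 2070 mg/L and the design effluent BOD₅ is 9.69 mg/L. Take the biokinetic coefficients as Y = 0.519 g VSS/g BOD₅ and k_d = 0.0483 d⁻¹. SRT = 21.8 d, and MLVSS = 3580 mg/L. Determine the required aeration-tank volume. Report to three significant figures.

V ≈ 5610 m³

Rearranging the biomass balance for a CMAS with decay, V = Y·Q·ΔS·θ_c / [X·(1+k_d θ_c)] = 0.519 × 1770 × (2070 − 9.69) × 21.8 / [3580 × (1 + 0.0483 × 21.8)] = 4.13×10^7 / 7350 = 5614 m³.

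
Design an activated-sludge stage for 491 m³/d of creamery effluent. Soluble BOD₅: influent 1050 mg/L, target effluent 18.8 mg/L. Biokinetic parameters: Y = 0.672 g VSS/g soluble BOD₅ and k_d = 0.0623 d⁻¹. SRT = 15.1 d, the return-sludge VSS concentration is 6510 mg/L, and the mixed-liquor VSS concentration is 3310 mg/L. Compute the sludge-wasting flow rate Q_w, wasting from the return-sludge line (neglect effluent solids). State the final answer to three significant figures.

Q_w ≈ 26.9 m³/d

From the SRT design equation V = Y Q (S₀−S) θ_c / [X (1 + k_d θ_c)] = 0.672 × 491 × (1050 − 18.8) × 15.1 / [3310 × (1 + 0.0623 × 15.1)] = 5.14×10^6 / 6424 = 799.8 m³.
θ_c = V·X/(Q_w·X_r) when wasting from the recycle, so Q_w = V·X/(θ_c·X_r) = 799.8 × 3310 / (15.1 × 6510) = 26.93 m³/d.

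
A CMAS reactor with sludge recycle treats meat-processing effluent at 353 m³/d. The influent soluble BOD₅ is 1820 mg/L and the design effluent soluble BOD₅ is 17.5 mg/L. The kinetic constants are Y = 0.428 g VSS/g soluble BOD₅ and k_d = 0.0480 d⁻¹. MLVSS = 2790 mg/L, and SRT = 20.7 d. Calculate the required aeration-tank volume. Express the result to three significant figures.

Rearranging the biomass balance for a CMAS with decay, V = Y·Q·ΔS·θ_c / [X·(1+k_d θ_c)] = 0.428 × 353 × (1820 − 17.5) × 20.7 / [2790 × (1 + 0.0480 × 20.7)] = 5.64×10^6 / 5562 = 1013 m³.

V ≈ 1010 m³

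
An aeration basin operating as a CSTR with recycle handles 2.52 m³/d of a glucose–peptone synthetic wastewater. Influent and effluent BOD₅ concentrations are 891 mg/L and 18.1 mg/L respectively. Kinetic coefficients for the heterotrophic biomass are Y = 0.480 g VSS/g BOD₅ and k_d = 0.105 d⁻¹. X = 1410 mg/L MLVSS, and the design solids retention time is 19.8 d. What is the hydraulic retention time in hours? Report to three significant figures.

τ ≈ 45.9 h

Steady-state biomass mass balance: V·X·(1 + k_d·θ_c) = Y·Q·(S₀ − S)·θ_c, so V = 0.480 × 2.52 × (891 − 18.1) × 19.8 / [1410 × (1 + 0.105 × 19.8)] = 2.09×10^4 / 4341 = 4.816 m³.
HRT = V/Q = 4.816 m³ / 2.52 m³·d⁻¹ = 1.911 d × 24 = 45.86 h.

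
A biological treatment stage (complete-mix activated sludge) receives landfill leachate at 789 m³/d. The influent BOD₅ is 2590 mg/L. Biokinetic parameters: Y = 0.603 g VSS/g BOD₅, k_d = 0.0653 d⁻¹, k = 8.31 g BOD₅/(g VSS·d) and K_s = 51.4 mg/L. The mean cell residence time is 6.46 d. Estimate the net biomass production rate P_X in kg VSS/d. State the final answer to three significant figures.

P_X ≈ 866 kg VSS/d

For a completely mixed reactor with recycle the Lawrence–McCarty relation gives S = K_s·(1 + k_d·θ_c) / [θ_c·(Y·k − k_d) − 1] = 51.4 × (1 + 0.0653 × 6.46) / [6.46 × (0.603 × 8.31 − 0.0653) − 1] = 73.08 / 30.95 = 2.361 mg/L.
Correct the yield for decay: Y_obs = Y/(1 + k_d θ_c) = 0.603 / (1 + 0.0653 × 6.46) = 0.603 / 1.422 = 0.4241.
Substrate removed = Q·(S₀ − S) = 789 m³/d × (2590 − 2.36) g/m³ = 2.04×10^6 g/d = 2042 kg/d.
P_X = Y_obs · Q(S₀ − S) = 0.4241 × 2042 = 865.9 kg VSS/d.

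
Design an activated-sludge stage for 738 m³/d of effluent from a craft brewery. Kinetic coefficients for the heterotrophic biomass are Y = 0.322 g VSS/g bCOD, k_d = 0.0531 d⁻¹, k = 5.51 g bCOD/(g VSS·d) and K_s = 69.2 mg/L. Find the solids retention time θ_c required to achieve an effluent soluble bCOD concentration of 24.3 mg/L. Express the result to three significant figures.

θ_c ≈ 2.45 d

At the target effluent, Y k S/(K_s+S) = 0.322×5.51×24.3/93.50 = 0.4611 d⁻¹.
1/θ_c = 0.4611 − 0.0531 = 0.4080 d⁻¹, so θ_c = 2.451 d.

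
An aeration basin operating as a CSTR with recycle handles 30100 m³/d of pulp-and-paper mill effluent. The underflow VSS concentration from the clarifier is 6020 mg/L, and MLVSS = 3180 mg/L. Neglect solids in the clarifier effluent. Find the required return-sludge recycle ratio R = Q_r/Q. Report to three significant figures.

R ≈ 1.12

Mass balance around the secondary clarifier (neglecting effluent solids): R = X / (X_r − X) = 3180 / (6020 − 3180) = 1.120.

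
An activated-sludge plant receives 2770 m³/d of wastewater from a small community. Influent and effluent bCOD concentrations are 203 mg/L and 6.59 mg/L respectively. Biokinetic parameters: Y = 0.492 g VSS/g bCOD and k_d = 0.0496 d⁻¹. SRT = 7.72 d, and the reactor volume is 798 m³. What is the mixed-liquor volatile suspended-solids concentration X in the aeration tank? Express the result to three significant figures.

X ≈ 1870 mg/L

Solving the biomass balance for X: X = Y Q (S₀−S) θ_c / [V (1+k_d θ_c)] = 0.492 × 2770 × (203 − 6.59) × 7.72 / [798 × (1 + 0.0496 × 7.72)] = 1873 mg/L.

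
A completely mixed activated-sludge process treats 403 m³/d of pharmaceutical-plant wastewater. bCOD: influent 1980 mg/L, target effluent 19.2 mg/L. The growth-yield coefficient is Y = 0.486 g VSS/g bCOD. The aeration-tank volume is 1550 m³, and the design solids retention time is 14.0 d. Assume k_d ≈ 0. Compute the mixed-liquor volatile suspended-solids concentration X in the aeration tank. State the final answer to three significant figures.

From V·X = Y·Q·(S₀ − S)·θ_c (decay neglected): X = 0.486 × 403 × (1980 − 19.2) × 14.0 / 1550 = 3469 mg/L.

X ≈ 3470 mg/L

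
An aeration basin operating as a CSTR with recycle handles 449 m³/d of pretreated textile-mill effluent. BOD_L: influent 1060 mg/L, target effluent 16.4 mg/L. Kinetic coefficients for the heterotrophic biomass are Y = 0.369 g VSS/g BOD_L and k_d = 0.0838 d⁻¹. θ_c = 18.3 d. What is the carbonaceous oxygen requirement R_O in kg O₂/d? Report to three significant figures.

Correct the yield for decay: Y_obs = Y/(1 + k_d θ_c) = 0.369 / (1 + 0.0838 × 18.3) = 0.369 / 2.534 = 0.1456.
Q·(S₀ − S) = 449 × (1060 − 16.4) × 10⁻³ = 468.6 kg/d removed.
Biomass synthesised: P_X = Y_obs × 468.6 = 68.25 kg VSS/d.
R_O = Q·(S₀ − S) − 1.42·P_X = 468.6 − 1.42 × 68.25 = 371.7 kg O₂/d.

R_O ≈ 372 kg O₂/d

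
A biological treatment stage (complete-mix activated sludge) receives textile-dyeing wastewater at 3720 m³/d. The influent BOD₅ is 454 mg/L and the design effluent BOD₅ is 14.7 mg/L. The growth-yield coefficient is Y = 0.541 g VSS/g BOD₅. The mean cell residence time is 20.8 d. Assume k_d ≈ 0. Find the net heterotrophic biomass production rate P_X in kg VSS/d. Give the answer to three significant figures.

Since k_d ≈ 0, Y_obs = Y = 0.541 g VSS/g BOD₅.
ΔS = 454 − 14.7 = 439.3 mg/L, so the substrate removal rate is 3720 × 439.3/1000 = 1634 kg BOD₅/d.
P_X = Y_obs · Q(S₀ − S) = 0.5410 × 1634 = 884.1 kg VSS/d.

P_X ≈ 884 kg VSS/d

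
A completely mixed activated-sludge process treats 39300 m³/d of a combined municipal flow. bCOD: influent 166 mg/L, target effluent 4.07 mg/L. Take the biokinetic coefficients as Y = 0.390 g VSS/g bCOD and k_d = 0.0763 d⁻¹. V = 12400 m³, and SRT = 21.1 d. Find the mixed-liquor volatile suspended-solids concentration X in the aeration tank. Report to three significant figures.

From V·X·(1 + k_d·θ_c) = Y·Q·(S₀ − S)·θ_c: X = 0.390 × 39300 × (166 − 4.07) × 21.1 / [12400 × (1 + 0.0763 × 21.1)] = 1618 mg/L.

X ≈ 1620 mg/L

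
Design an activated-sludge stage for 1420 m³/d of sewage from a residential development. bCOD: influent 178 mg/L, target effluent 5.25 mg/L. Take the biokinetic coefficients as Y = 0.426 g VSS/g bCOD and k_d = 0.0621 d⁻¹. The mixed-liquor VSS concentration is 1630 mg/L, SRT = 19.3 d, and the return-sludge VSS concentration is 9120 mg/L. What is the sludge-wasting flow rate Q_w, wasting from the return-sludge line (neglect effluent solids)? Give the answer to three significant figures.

Q_w ≈ 5.21 m³/d

Steady-state biomass mass balance: V·X·(1 + k_d·θ_c) = Y·Q·(S₀ − S)·θ_c, so V = 0.426 × 1420 × (178 − 5.25) × 19.3 / [1630 × (1 + 0.0621 × 19.3)] = 2.02×10^6 / 3584 = 562.8 m³.
Wasting from the return line (neglecting effluent solids): Q_w = V·X / (θ_c·X_r) = 562.8 × 1630 / (19.3 × 9120) = 5.212 m³/d.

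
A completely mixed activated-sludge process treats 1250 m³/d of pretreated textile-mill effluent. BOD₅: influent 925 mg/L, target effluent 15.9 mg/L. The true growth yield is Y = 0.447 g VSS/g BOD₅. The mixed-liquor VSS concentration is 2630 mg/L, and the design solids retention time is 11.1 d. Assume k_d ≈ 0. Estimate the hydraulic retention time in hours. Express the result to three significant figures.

With k_d = 0 the design equation reduces to V = Y Q (S₀−S) θ_c / X = 0.447 × 1250 × (925 − 15.9) × 11.1 / 2630 = 2144 m³.
Hydraulic retention time τ = V/Q = 2144 / 1250 = 1.715 d = 41.16 h.

τ ≈ 41.2 h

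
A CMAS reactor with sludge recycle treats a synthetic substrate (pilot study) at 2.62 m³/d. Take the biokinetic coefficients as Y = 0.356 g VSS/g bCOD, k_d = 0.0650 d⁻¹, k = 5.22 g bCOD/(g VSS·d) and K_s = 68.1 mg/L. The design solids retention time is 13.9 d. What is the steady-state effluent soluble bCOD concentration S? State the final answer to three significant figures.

Effluent substrate depends only on kinetics and SRT: S = K_s(1 + k_d θ_c) / [θ_c(Yk − k_d) − 1] = 68.1 × (1 + 0.0650 × 13.9) / [13.9 × (0.356 × 5.22 − 0.0650) − 1] = 129.6 / 23.93 = 5.418 mg/L.

S ≈ 5.42 mg/L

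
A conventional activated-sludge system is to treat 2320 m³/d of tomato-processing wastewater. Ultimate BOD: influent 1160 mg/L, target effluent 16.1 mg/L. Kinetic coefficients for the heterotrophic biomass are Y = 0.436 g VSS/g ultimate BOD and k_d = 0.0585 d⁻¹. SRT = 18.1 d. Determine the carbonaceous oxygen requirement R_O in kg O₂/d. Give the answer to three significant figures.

R_O ≈ 1860 kg O₂/d

Observed yield with endogenous decay: Y_obs = Y / (1 + k_d·θ_c) = 0.436 / (1 + 0.0585 × 18.1) = 0.436 / 2.059 = 0.2118 g VSS/g ultimate BOD.
Q·(S₀ − S) = 2320 × (1160 − 16.1) × 10⁻³ = 2654 kg/d removed.
Biomass synthesised: P_X = Y_obs × 2654 = 562.0 kg VSS/d.
R_O = Q·ΔS − 1.42 P_X = 2654 − 798.0 = 1856 kg O₂/d.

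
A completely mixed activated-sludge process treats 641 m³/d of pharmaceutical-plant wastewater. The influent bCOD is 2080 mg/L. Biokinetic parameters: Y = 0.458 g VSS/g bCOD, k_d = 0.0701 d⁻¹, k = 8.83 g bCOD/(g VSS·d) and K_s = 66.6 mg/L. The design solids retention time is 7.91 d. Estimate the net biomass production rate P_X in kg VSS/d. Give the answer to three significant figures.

Effluent substrate depends only on kinetics and SRT: S = K_s(1 + k_d θ_c) / [θ_c(Yk − k_d) − 1] = 66.6 × (1 + 0.0701 × 7.91) / [7.91 × (0.458 × 8.83 − 0.0701) − 1] = 103.5 / 30.43 = 3.402 mg/L.
Y_obs = Y / (1 + k_d θ_c) = 0.458 / (1 + 0.0701 × 7.91) = 0.458 / 1.554 = 0.2946.
ΔS = 2080 − 3.40 = 2077 mg/L, so the substrate removal rate is 641 × 2077/1000 = 1331 kg bCOD/d.
So the net sludge growth is P_X = 0.2946 × 1331 = 392.2 kg VSS/d.

P_X ≈ 392 kg VSS/d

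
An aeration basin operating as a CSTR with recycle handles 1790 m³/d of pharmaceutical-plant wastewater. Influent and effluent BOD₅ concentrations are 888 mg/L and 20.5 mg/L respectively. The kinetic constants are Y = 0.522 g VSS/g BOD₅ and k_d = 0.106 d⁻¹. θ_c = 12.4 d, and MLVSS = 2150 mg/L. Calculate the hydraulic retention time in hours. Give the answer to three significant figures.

τ ≈ 27.1 h

Steady-state biomass mass balance: V·X·(1 + k_d·θ_c) = Y·Q·(S₀ − S)·θ_c, so V = 0.522 × 1790 × (888 − 20.5) × 12.4 / [2150 × (1 + 0.106 × 12.4)] = 1.01×10^7 / 4976 = 2020 m³.
τ = V/Q = 2020/1790 = 1.128 d, or 27.08 h.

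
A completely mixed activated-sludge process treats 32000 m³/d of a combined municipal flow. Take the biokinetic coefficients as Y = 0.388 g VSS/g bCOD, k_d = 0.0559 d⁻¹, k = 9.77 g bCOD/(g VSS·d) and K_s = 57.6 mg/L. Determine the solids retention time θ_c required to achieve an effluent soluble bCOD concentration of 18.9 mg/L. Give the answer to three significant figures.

From 1/θ_c = Y·k·S/(K_s + S) − k_d: Y·k·S/(K_s+S) = 0.388 × 9.77 × 18.9 / (57.6 + 18.9) = 0.9365 d⁻¹.
Then 1/θ_c = μ − k_d = 0.9365 − 0.0559 = 0.8806 d⁻¹, giving θ_c = 1.136 d.

θ_c ≈ 1.14 d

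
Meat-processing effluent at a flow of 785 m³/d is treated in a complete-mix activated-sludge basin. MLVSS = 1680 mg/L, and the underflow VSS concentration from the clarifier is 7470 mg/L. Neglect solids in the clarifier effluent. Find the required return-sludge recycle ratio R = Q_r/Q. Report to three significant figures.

Mass balance around the secondary clarifier (neglecting effluent solids): R = X / (X_r − X) = 1680 / (7470 − 1680) = 0.2902.

R ≈ 0.290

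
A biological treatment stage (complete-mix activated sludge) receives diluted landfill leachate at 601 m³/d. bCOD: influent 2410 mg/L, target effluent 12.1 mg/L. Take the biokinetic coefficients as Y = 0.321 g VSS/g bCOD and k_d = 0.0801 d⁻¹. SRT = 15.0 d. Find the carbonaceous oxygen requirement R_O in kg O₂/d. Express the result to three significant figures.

Correct the yield for decay: Y_obs = Y/(1 + k_d θ_c) = 0.321 / (1 + 0.0801 × 15.0) = 0.321 / 2.202 = 0.1458.
Mass of bCOD removed per day: Q(S₀ − S) = 601 × 2398 g/m³ = 1441 kg/d.
P_X = Y_obs·Q·(S₀ − S) = 0.1458 × 1441 = 210.1 kg VSS/d.
Carbonaceous O₂ demand = substrate oxidised − cell-mass equivalent = 1441 − 1.42 × 210.1 = 1143 kg O₂/d.

R_O ≈ 1140 kg O₂/d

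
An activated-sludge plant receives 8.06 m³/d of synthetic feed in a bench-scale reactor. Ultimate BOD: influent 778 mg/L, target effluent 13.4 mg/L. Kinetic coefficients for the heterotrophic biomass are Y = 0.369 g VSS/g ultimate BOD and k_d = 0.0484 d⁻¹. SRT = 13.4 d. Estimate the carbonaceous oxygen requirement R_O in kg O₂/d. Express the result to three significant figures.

R_O ≈ 4.20 kg O₂/d

The observed yield is Y_obs = Y/(1 + k_d·θ_c) = 0.369 / (1 + 0.0484 × 13.4) = 0.369 / 1.649 = 0.2238 g VSS per g ultimate BOD removed.
Mass of ultimate BOD removed per day: Q(S₀ − S) = 8.06 × 764.6 g/m³ = 6.163 kg/d.
Biomass synthesised: P_X = Y_obs × 6.163 = 1.379 kg VSS/d.
R_O = Q·ΔS − 1.42 P_X = 6.163 − 1.959 = 4.204 kg O₂/d.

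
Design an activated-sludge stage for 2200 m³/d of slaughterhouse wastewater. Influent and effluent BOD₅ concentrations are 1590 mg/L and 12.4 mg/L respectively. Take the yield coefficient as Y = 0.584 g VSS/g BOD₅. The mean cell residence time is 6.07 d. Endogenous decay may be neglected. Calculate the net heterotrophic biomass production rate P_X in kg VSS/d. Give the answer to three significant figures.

P_X ≈ 2030 kg VSS/d

No decay correction is needed, so Y_obs = Y = 0.584.
Mass of BOD₅ removed per day: Q(S₀ − S) = 2200 × 1578 g/m³ = 3471 kg/d.
Biomass produced: P_X = Y_obs·Q·ΔS = 0.5840 × 3471 ≈ 2027 kg VSS/d.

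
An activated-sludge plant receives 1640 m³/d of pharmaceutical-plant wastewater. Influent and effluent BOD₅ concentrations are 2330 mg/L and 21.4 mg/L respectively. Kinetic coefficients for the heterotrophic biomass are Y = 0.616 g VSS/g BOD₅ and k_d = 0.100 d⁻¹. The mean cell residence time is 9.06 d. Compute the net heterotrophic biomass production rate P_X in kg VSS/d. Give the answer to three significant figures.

The observed yield is Y_obs = Y/(1 + k_d·θ_c) = 0.616 / (1 + 0.100 × 9.06) = 0.616 / 1.906 = 0.3232 g VSS per g BOD₅ removed.
Substrate removed = Q·(S₀ − S) = 1640 m³/d × (2330 − 21.4) g/m³ = 3.79×10^6 g/d = 3786 kg/d.
P_X = Y_obs · Q(S₀ − S) = 0.3232 × 3786 = 1224 kg VSS/d.

P_X ≈ 1220 kg VSS/d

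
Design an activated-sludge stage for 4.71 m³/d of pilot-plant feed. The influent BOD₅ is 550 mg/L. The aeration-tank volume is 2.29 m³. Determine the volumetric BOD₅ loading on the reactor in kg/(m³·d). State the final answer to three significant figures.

Applied BOD₅ load per unit volume = Q·S₀/V = (4.71 × 550/1000)/2.290 = 1.131 kg BOD₅·m⁻³·d⁻¹.

L_v ≈ 1.13 kg BOD₅/(m³·d)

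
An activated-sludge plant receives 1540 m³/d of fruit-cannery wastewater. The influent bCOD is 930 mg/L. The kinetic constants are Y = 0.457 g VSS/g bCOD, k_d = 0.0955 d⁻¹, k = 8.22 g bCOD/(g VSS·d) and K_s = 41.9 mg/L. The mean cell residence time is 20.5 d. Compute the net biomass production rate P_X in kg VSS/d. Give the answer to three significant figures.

P_X ≈ 221 kg VSS/d

From the Monod/SRT balance for a CMAS, S = K_s·(1+k_d θ_c)/[θ_c·(Y k − k_d) − 1] = 41.9 × (1 + 0.0955 × 20.5) / [20.5 × (0.457 × 8.22 − 0.0955) − 1] = 123.9 / 74.05 = 1.674 mg/L.
Y_obs = Y / (1 + k_d θ_c) = 0.457 / (1 + 0.0955 × 20.5) = 0.457 / 2.958 = 0.1545.
Q·(S₀ − S) = 1540 × (930 − 1.67) × 10⁻³ = 1430 kg/d removed.
Net biomass production P_X = Y_obs × Q·(S₀ − S) = 0.1545 × 1430 = 220.9 kg VSS/d.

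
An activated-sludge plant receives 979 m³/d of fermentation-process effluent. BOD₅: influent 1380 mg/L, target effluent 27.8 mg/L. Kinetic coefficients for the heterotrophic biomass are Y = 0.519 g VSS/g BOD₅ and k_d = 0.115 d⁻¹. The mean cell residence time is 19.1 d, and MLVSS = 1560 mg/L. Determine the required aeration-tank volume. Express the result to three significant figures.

Steady-state biomass mass balance: V·X·(1 + k_d·θ_c) = Y·Q·(S₀ − S)·θ_c, so V = 0.519 × 979 × (1380 − 27.8) × 19.1 / [1560 × (1 + 0.115 × 19.1)] = 1.31×10^7 / 4987 = 2632 m³.

V ≈ 2630 m³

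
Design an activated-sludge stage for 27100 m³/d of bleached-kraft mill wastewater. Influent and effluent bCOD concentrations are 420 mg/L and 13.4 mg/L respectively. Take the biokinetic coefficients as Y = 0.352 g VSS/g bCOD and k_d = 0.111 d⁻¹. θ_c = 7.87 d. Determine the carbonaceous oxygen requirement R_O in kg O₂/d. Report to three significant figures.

R_O ≈ 8080 kg O₂/d

Y_obs = Y / (1 + k_d θ_c) = 0.352 / (1 + 0.111 × 7.87) = 0.352 / 1.874 = 0.1879.
Substrate removed = Q·(S₀ − S) = 27100 m³/d × (420 − 13.4) g/m³ = 1.1×10^7 g/d = 11019 kg/d.
Biomass synthesised: P_X = Y_obs × 11019 = 2070 kg VSS/d.
R_O = Q·ΔS − 1.42 P_X = 11019 − 2940 = 8079 kg O₂/d.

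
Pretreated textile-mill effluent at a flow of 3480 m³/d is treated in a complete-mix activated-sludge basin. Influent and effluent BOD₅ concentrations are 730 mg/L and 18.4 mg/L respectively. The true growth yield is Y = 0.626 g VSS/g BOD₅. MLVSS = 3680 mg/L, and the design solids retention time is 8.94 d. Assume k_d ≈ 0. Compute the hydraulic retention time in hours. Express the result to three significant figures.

With k_d = 0 the design equation reduces to V = Y Q (S₀−S) θ_c / X = 0.626 × 3480 × (730 − 18.4) × 8.94 / 3680 = 3766 m³.
τ = V/Q = 3766/3480 = 1.082 d, or 25.97 h.

τ ≈ 26.0 h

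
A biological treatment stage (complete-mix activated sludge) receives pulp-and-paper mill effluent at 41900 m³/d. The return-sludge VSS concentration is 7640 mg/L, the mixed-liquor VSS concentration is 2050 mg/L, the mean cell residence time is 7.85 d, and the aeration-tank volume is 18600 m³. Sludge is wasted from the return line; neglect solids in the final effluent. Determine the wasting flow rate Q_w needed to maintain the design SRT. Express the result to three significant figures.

Q_w ≈ 636 m³/d

θ_c = V·X/(Q_w·X_r) when wasting from the recycle, so Q_w = V·X/(θ_c·X_r) = 18600 × 2050 / (7.85 × 7640) = 635.8 m³/d.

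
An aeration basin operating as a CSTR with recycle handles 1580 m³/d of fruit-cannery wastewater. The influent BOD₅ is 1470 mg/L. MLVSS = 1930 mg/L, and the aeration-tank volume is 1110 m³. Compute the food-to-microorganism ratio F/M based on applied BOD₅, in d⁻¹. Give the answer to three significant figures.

F/M ≈ 1.08 d⁻¹

Food-to-microorganism ratio F/M = Q S₀ / (V X) = 1580 × 1470 / (1110 × 1930) = 1.084 d⁻¹.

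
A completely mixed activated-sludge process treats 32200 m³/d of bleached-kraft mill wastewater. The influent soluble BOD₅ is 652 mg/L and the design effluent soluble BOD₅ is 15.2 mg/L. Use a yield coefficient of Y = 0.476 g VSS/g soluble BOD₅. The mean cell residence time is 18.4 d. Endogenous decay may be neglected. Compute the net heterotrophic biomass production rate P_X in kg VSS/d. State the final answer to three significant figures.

P_X ≈ 9760 kg VSS/d

Since k_d ≈ 0, Y_obs = Y = 0.476 g VSS/g soluble BOD₅.
Mass of soluble BOD₅ removed per day: Q(S₀ − S) = 32200 × 636.8 g/m³ = 20505 kg/d.
Net biomass production P_X = Y_obs × Q·(S₀ − S) = 0.4760 × 20505 = 9760 kg VSS/d.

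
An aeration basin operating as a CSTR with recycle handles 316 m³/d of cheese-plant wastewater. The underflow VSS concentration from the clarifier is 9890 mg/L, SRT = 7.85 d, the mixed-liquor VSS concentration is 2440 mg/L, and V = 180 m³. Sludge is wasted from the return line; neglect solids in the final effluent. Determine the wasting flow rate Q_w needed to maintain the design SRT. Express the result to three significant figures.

Q_w ≈ 5.66 m³/d

θ_c = V·X/(Q_w·X_r) when wasting from the recycle, so Q_w = V·X/(θ_c·X_r) = 180.0 × 2440 / (7.85 × 9890) = 5.657 m³/d.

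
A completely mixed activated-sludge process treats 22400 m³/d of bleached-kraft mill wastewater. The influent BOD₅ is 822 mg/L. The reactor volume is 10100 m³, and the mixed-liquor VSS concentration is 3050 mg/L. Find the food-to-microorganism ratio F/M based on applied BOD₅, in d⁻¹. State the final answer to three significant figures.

F/M = applied load / biomass = Q·S₀/(V·X) = 22400 × 822 / (10100 × 3050) = 0.5977 d⁻¹.

F/M ≈ 0.598 d⁻¹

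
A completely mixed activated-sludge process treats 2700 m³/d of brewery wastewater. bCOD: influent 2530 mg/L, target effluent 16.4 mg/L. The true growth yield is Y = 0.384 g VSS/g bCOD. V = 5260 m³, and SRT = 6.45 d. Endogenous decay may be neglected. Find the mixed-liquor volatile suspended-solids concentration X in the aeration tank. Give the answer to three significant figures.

X ≈ 3200 mg/L

Without decay, X = Y Q (S₀−S) θ_c / V = 0.384 × 2700 × (2530 − 16.4) × 6.45 / 5260 = 3196 mg/L.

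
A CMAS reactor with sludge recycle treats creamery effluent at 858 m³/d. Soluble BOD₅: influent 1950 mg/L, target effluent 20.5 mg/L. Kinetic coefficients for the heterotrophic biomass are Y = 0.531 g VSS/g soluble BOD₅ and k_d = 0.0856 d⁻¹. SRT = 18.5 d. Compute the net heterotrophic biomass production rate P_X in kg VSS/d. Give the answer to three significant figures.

Observed yield with endogenous decay: Y_obs = Y / (1 + k_d·θ_c) = 0.531 / (1 + 0.0856 × 18.5) = 0.531 / 2.584 = 0.2055 g VSS/g soluble BOD₅.
Mass of soluble BOD₅ removed per day: Q(S₀ − S) = 858 × 1930 g/m³ = 1656 kg/d.
So the net sludge growth is P_X = 0.2055 × 1656 = 340.3 kg VSS/d.

P_X ≈ 340 kg VSS/d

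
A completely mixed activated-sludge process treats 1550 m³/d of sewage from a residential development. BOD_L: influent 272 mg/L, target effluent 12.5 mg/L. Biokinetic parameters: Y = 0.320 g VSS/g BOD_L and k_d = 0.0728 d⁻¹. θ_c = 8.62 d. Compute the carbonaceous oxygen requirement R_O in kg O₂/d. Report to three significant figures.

Observed yield with endogenous decay: Y_obs = Y / (1 + k_d·θ_c) = 0.320 / (1 + 0.0728 × 8.62) = 0.320 / 1.628 = 0.1966 g VSS/g BOD_L.
Mass of BOD_L removed per day: Q(S₀ − S) = 1550 × 259.5 g/m³ = 402.2 kg/d.
P_X = Y_obs·Q·(S₀ − S) = 0.1966 × 402.2 = 79.08 kg VSS/d.
R_O = Q·ΔS − 1.42 P_X = 402.2 − 112.3 = 289.9 kg O₂/d.

R_O ≈ 290 kg O₂/d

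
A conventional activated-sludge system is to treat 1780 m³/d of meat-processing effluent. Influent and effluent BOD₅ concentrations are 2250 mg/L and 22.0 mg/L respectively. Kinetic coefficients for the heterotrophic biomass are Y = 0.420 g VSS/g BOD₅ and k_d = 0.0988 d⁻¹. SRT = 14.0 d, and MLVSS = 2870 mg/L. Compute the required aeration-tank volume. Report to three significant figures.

V ≈ 3410 m³

Rearranging the biomass balance for a CMAS with decay, V = Y·Q·ΔS·θ_c / [X·(1+k_d θ_c)] = 0.420 × 1780 × (2250 − 22.0) × 14.0 / [2870 × (1 + 0.0988 × 14.0)] = 2.33×10^7 / 6840 = 3409 m³.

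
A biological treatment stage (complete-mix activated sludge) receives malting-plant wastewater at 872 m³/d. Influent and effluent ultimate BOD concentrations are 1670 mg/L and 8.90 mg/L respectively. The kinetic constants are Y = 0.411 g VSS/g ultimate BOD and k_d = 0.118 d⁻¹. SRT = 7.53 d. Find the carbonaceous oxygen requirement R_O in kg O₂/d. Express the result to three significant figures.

Observed yield with endogenous decay: Y_obs = Y / (1 + k_d·θ_c) = 0.411 / (1 + 0.118 × 7.53) = 0.411 / 1.889 = 0.2176 g VSS/g ultimate BOD.
Substrate removed = Q·(S₀ − S) = 872 m³/d × (1670 − 8.90) g/m³ = 1.45×10^6 g/d = 1448 kg/d.
Net sludge production P_X = 0.2176 × 1448 = 315.2 kg VSS/d.
Carbonaceous O₂ demand = substrate oxidised − cell-mass equivalent = 1448 − 1.42 × 315.2 = 1001 kg O₂/d.

R_O ≈ 1000 kg O₂/d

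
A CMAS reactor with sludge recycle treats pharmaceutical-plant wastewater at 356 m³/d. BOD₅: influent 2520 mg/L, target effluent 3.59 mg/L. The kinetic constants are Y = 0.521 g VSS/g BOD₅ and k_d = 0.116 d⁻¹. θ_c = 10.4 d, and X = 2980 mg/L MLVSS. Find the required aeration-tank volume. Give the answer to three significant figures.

From the SRT design equation V = Y Q (S₀−S) θ_c / [X (1 + k_d θ_c)] = 0.521 × 356 × (2520 − 3.59) × 10.4 / [2980 × (1 + 0.116 × 10.4)] = 4.85×10^6 / 6575 = 738.2 m³.

V ≈ 738 m³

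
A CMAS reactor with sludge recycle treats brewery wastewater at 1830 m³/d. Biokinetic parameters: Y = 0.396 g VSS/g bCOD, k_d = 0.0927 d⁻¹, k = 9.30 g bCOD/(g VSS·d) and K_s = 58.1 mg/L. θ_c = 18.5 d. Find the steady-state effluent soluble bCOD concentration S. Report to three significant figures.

S ≈ 2.41 mg/L

From the Monod/SRT balance for a CMAS, S = K_s·(1+k_d θ_c)/[θ_c·(Y k − k_d) − 1] = 58.1 × (1 + 0.0927 × 18.5) / [18.5 × (0.396 × 9.30 − 0.0927) − 1] = 157.7 / 65.42 = 2.411 mg/L.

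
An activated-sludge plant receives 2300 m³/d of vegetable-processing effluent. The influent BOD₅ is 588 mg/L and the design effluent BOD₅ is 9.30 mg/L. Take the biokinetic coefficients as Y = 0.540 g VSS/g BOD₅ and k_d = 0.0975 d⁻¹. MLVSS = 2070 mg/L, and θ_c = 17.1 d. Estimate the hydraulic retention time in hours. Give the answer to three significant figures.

Rearranging the biomass balance for a CMAS with decay, V = Y·Q·ΔS·θ_c / [X·(1+k_d θ_c)] = 0.540 × 2300 × (588 − 9.30) × 17.1 / [2070 × (1 + 0.0975 × 17.1)] = 1.23×10^7 / 5521 = 2226 m³.
τ = V/Q = 2226/2300 = 0.9679 d, or 23.23 h.

τ ≈ 23.2 h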